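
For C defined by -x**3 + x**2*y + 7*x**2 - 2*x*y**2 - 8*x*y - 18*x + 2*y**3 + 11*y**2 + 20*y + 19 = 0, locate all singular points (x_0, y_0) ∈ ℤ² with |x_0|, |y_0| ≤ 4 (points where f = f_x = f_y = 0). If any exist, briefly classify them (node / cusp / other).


Singular points: {(2, -1)}; classification: cusp.

Compute partial derivatives:
  f_x = -3*x**2 + 2*x*y + 14*x - 2*y**2 - 8*y - 18.
  f_y = x**2 - 4*x*y - 8*x + 6*y**2 + 22*y + 20.
Scan x_0 ∈ {−4, ..., 4}. For each x_0, f_y(x_0, y) is a polynomial in y; find its integer roots y ∈ {−4, ..., 4}, then test f_x and f at those candidates.
  x = -4: f_y(-4, y) = 6*y**2 + 38*y + 68; no integer root y with |y| ≤ 4.
  x = -3: f_y(-3, y) = 6*y**2 + 34*y + 53; no integer root y with |y| ≤ 4.
  x = -2: f_y(-2, y) = 6*y**2 + 30*y + 40; no integer root y with |y| ≤ 4.
  x = -1: f_y(-1, y) = 6*y**2 + 26*y + 29; no integer root y with |y| ≤ 4.
  x = 0: f_y(0, y) = 6*y**2 + 22*y + 20; vanishes at y ∈ {-2}. (0, -2): f_x = -10 ≠ 0.
  x = 1: f_y(1, y) = 6*y**2 + 18*y + 13; no integer root y with |y| ≤ 4.
  x = 2: f_y(2, y) = 6*y**2 + 14*y + 8; vanishes at y ∈ {-1}. (2, -1): f_x = 0, f = 0 — SINGULAR.
  x = 3: f_y(3, y) = 6*y**2 + 10*y + 5; no integer root y with |y| ≤ 4.
  x = 4: f_y(4, y) = 6*y**2 + 6*y + 4; no integer root y with |y| ≤ 4.
Only singular point on the grid: (2, -1).
Classify: substitute x = 2 + u, y = -1 + v and expand: f = -u**3 + u**2*v - 2*u*v**2 + 2*v**3 + v**2.
No constant or linear terms (consistent with a singular point). Quadratic part: v**2. Cubic part: -u**3 + u**2*v - 2*u*v**2 + 2*v**3.
The quadratic part v**2 is a perfect square, so there is a single (double) tangent line v = 0, i.e. y = -1. Restricting the cubic part to that line (v = 0) leaves -u**3 ≠ 0, so f is not divisible by v and the branch is v² ≈ u**3 to lowest order — this is a cusp.
Classification: cusp.


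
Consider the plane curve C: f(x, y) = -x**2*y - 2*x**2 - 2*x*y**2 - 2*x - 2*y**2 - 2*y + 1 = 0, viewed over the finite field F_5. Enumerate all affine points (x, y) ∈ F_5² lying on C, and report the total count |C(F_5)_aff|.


Affine F_5-points: {(1, 1), (1, 2), (3, 4), (4, 2)}; count = 4.

For each of the 25 pairs (x, y) ∈ F_5², evaluate f(x, y) mod 5. Record the zeros.
  x = 0: [0↦1, 1↦2, 2↦4, 3↦2, 4↦1]  zeros at y ∈ ∅
  x = 1: [0↦2, 1↦0, 2↦0, 3↦2, 4↦1]  zeros at y ∈ {1, 2}
  x = 2: [0↦4, 1↦2, 2↦3, 3↦2, 4↦4]  zeros at y ∈ ∅
  x = 3: [0↦2, 1↦3, 2↦3, 3↦2, 4↦0]  zeros at y ∈ {4}
  x = 4: [0↦1, 1↦3, 2↦0, 3↦2, 4↦4]  zeros at y ∈ {2}
Collecting zeros: affine points = {(1, 1), (1, 2), (3, 4), (4, 2)}.
Total count |C(F_5)_aff| = 4.


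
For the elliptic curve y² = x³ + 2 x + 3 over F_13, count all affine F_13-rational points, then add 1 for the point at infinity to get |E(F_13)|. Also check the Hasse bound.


Affine points = {(0, 4), (0, 9), (3, 6), (3, 7), (4, 6), (4, 7), (6, 6), (6, 7), (7, 3), (7, 10), (9, 3), (9, 10), (10, 3), (10, 10), (11, 2), (11, 11), (12, 0)}; affine count = 17; |E(F_13)| = 18.

Discriminant check: Δ ∝ 4a³ + 27b² = 4·2³ + 27·3² = 4·8 + 27·9 ≡ 2 (mod 13). Nonzero ⇒ E is nonsingular.
For each x ∈ F_13, compute rhs = x³ + 2·x + 3 mod 13, then count y ∈ F_13 with y² ≡ rhs.
  x = 0: rhs = 3, matching y values: 4, 9 (2 points).
  x = 1: rhs = 6, matching y values: none (0 points).
  x = 2: rhs = 2, matching y values: none (0 points).
  x = 3: rhs = 10, matching y values: 6, 7 (2 points).
  x = 4: rhs = 10, matching y values: 6, 7 (2 points).
  x = 5: rhs = 8, matching y values: none (0 points).
  x = 6: rhs = 10, matching y values: 6, 7 (2 points).
  x = 7: rhs = 9, matching y values: 3, 10 (2 points).
  x = 8: rhs = 11, matching y values: none (0 points).
  x = 9: rhs = 9, matching y values: 3, 10 (2 points).
  x = 10: rhs = 9, matching y values: 3, 10 (2 points).
  x = 11: rhs = 4, matching y values: 2, 11 (2 points).
  x = 12: rhs = 0, matching y values: 0 (1 points).
Total affine count: 17.
Full point count |E(F_13)| = 17 + 1 = 18.
Hasse bound: |18 − (13+1)| = |4| = 4 ≤ 2√13 ≈ 7.2111 ✓.


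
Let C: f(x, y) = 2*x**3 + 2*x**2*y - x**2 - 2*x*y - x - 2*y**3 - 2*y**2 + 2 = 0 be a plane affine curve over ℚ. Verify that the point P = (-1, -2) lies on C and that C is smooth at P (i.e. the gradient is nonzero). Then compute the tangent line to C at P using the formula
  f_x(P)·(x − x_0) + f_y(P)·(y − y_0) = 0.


Tangent line at P: 19*x - 12*y - 5 = 0.

Step 1: f(-1, -2) = 0, so P lies on C.
Step 2: partial derivatives
  f_x(x, y) = 6*x**2 + 4*x*y - 2*x - 2*y - 1, f_y(x, y) = 2*x**2 - 2*x - 6*y**2 - 4*y.
  f_x(P) = 19, f_y(P) = -12 (gradient nonzero, so P is smooth).
Step 3: tangent line at P: 19·(x − -1) + -12·(y − -2) = 0.
Expanding: 19*x - 12*y - 5 = 0.


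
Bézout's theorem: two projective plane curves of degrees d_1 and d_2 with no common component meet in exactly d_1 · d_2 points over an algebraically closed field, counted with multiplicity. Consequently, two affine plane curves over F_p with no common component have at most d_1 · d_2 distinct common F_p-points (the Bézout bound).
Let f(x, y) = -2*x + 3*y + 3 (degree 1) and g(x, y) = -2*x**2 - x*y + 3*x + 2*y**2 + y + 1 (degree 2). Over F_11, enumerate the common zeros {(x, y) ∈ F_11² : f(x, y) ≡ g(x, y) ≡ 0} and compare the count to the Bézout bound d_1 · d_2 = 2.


Common zeros: ∅; count = 0; Bézout bound = 2.

deg(f) = 1, deg(g) = 2, so Bézout bound = 2.
Scan x ∈ F_11. For each x, list the y ∈ F_11 with f(x, y) ≡ 0 and those with g(x, y) ≡ 0 (mod 11); the common zeros in that column are the intersection.
  x = 0: f ≡ 0 at y ∈ {10}; g ≡ 0 at y ∈ {2, 3}; common: ∅.
  x = 1: f ≡ 0 at y ∈ {7}; g ≡ 0 at y ∈ ∅; common: ∅.
  x = 2: f ≡ 0 at y ∈ {4}; g ≡ 0 at y ∈ {1, 5}; common: ∅.
  x = 3: f ≡ 0 at y ∈ {1}; g ≡ 0 at y ∈ ∅; common: ∅.
  x = 4: f ≡ 0 at y ∈ {9}; g ≡ 0 at y ∈ ∅; common: ∅.
  x = 5: f ≡ 0 at y ∈ {6}; g ≡ 0 at y ∈ ∅; common: ∅.
  x = 6: f ≡ 0 at y ∈ {3}; g ≡ 0 at y ∈ {2, 6}; common: ∅.
  x = 7: f ≡ 0 at y ∈ {0}; g ≡ 0 at y ∈ ∅; common: ∅.
  x = 8: f ≡ 0 at y ∈ {8}; g ≡ 0 at y ∈ {4, 5}; common: ∅.
  x = 9: f ≡ 0 at y ∈ {5}; g ≡ 0 at y ∈ {6, 9}; common: ∅.
  x = 10: f ≡ 0 at y ∈ {2}; g ≡ 0 at y ∈ {1, 9}; common: ∅.
Collecting: common zeros = ∅, so the count is 0.
Comparison with the Bézout bound: 0 ≤ 2 = deg(f)·deg(g), as expected for curves with no common component (the affine F_11-count falls short of the bound because intersections may lie at infinity, over extension fields, or carry multiplicity).


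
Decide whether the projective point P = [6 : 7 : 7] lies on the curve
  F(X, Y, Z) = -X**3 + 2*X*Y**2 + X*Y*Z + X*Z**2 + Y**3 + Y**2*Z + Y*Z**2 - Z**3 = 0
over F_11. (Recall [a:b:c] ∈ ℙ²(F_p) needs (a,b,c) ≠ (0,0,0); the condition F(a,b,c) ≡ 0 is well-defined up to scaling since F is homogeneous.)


F(6,7,7) ≡ 7 (mod 11); P is NOT on the curve.

Evaluate F(6, 7, 7) term-by-term (mod 11).
  -X**3 ↦ -1·216·1·1 = -216
  2*X*Y**2 ↦ 2·6·49·1 = 588
  X*Y*Z ↦ 1·6·7·7 = 294
  X*Z**2 ↦ 1·6·1·49 = 294
  Y**3 ↦ 1·1·343·1 = 343
  Y**2*Z ↦ 1·1·49·7 = 343
  Y*Z**2 ↦ 1·1·7·49 = 343
  -Z**3 ↦ -1·1·1·343 = -343
Sum: F(6, 7, 7) = (-216) + (588) + (294) + (294) + (343) + (343) + (343) + (-343) = 1646.
Reducing mod 11: 1646 ≡ 7 (mod 11).
Since F(a, b, c) ≡ 7 ≠ 0 (mod 11), P does NOT lie on the curve.


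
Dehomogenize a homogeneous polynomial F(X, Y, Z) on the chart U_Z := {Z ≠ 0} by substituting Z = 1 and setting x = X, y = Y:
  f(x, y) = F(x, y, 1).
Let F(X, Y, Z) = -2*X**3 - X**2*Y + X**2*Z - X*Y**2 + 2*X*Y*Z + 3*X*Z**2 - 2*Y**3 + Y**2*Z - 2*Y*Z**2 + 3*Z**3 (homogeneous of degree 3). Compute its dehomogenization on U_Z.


f(x, y) = -2*x**3 - x**2*y + x**2 - x*y**2 + 2*x*y + 3*x - 2*y**3 + y**2 - 2*y + 3

On U_Z we set Z = 1. Each monomial c·X^i·Y^j·Z^k in F becomes c·x^i·y^j·1^k = c·x^i·y^j.
Substituting Z = 1: F(X, Y, 1) = -2*x**3 - x**2*y + x**2 - x*y**2 + 2*x*y + 3*x - 2*y**3 + y**2 - 2*y + 3.
Note: deg(f) ≤ deg(F) = 3; strict inequality happens when F is divisible by Z (lost terms).


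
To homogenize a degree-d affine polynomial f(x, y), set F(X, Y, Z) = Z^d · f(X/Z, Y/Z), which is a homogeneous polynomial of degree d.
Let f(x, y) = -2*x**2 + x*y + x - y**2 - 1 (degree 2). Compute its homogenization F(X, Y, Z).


F(X, Y, Z) = -2*X**2 + X*Y + X*Z - Y**2 - Z**2

deg(f) = 2.
Substitute x = X/Z, y = Y/Z into f, then multiply by Z^2.
  monomial -2·x^2·y^0 ↦ -2·X^2·Y^0·Z^0.
  monomial 1·x^1·y^1 ↦ 1·X^1·Y^1·Z^0.
  monomial 1·x^1·y^0 ↦ 1·X^1·Y^0·Z^1.
  monomial -1·x^0·y^2 ↦ -1·X^0·Y^2·Z^0.
  monomial -1·x^0·y^0 ↦ -1·X^0·Y^0·Z^2.
Collecting: F(X, Y, Z) = -2*X**2 + X*Y + X*Z - Y**2 - Z**2.


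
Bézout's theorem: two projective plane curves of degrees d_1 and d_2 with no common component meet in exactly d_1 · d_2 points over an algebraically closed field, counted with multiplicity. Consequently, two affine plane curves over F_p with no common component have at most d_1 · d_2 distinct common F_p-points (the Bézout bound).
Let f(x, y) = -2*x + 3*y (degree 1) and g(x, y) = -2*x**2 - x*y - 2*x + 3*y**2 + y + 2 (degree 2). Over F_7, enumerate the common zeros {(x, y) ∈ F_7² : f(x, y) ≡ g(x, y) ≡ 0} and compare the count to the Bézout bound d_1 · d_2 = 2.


Common zeros: {(3, 2)}; count = 1; Bézout bound = 2.

deg(f) = 1, deg(g) = 2, so Bézout bound = 2.
Scan x ∈ F_7. For each x, list the y ∈ F_7 with f(x, y) ≡ 0 and those with g(x, y) ≡ 0 (mod 7); the common zeros in that column are the intersection.
  x = 0: f ≡ 0 at y ∈ {0}; g ≡ 0 at y ∈ ∅; common: ∅.
  x = 1: f ≡ 0 at y ∈ {3}; g ≡ 0 at y ∈ ∅; common: ∅.
  x = 2: f ≡ 0 at y ∈ {6}; g ≡ 0 at y ∈ {2, 3}; common: ∅.
  x = 3: f ≡ 0 at y ∈ {2}; g ≡ 0 at y ∈ {1, 2}; common: {2}.
  x = 4: f ≡ 0 at y ∈ {5}; g ≡ 0 at y ∈ ∅; common: ∅.
  x = 5: f ≡ 0 at y ∈ {1}; g ≡ 0 at y ∈ ∅; common: ∅.
  x = 6: f ≡ 0 at y ∈ {4}; g ≡ 0 at y ∈ {1, 3}; common: ∅.
Collecting: common zeros = {(3, 2)}, so the count is 1.
Comparison with the Bézout bound: 1 ≤ 2 = deg(f)·deg(g), as expected for curves with no common component (the affine F_7-count falls short of the bound because intersections may lie at infinity, over extension fields, or carry multiplicity).


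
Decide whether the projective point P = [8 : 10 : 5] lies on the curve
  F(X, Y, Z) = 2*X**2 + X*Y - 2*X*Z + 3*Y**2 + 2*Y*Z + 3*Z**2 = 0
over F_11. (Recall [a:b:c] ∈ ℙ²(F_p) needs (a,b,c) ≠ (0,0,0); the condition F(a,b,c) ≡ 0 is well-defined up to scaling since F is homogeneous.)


F(8,10,5) ≡ 9 (mod 11); P is NOT on the curve.

Evaluate F(8, 10, 5) term-by-term (mod 11).
  2*X**2 ↦ 2·64·1·1 = 128
  X*Y ↦ 1·8·10·1 = 80
  -2*X*Z ↦ -2·8·1·5 = -80
  3*Y**2 ↦ 3·1·100·1 = 300
  2*Y*Z ↦ 2·1·10·5 = 100
  3*Z**2 ↦ 3·1·1·25 = 75
Sum: F(8, 10, 5) = (128) + (80) + (-80) + (300) + (100) + (75) = 603.
Reducing mod 11: 603 ≡ 9 (mod 11).
Since F(a, b, c) ≡ 9 ≠ 0 (mod 11), P does NOT lie on the curve.


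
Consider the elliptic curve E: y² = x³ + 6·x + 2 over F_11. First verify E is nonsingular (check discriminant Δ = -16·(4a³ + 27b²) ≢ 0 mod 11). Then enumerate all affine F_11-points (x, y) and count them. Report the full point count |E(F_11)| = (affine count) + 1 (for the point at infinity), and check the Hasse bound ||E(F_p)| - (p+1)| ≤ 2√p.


Affine points = {(1, 3), (1, 8), (2, 0), (3, 5), (3, 6), (5, 5), (5, 6), (6, 1), (6, 10), (8, 1), (8, 10), (9, 2), (9, 9)}; affine count = 13; |E(F_11)| = 14.

Discriminant check: Δ ∝ 4a³ + 27b² = 4·6³ + 27·2² = 4·216 + 27·4 ≡ 4 (mod 11). Nonzero ⇒ E is nonsingular.
For each x ∈ F_11, compute rhs = x³ + 6·x + 2 mod 11, then count y ∈ F_11 with y² ≡ rhs.
  x = 0: rhs = 2, matching y values: none (0 points).
  x = 1: rhs = 9, matching y values: 3, 8 (2 points).
  x = 2: rhs = 0, matching y values: 0 (1 points).
  x = 3: rhs = 3, matching y values: 5, 6 (2 points).
  x = 4: rhs = 2, matching y values: none (0 points).
  x = 5: rhs = 3, matching y values: 5, 6 (2 points).
  x = 6: rhs = 1, matching y values: 1, 10 (2 points).
  x = 7: rhs = 2, matching y values: none (0 points).
  x = 8: rhs = 1, matching y values: 1, 10 (2 points).
  x = 9: rhs = 4, matching y values: 2, 9 (2 points).
  x = 10: rhs = 6, matching y values: none (0 points).
Total affine count: 13.
Full point count |E(F_11)| = 13 + 1 = 14.
Hasse bound: |14 − (11+1)| = |2| = 2 ≤ 2√11 ≈ 6.6332 ✓.


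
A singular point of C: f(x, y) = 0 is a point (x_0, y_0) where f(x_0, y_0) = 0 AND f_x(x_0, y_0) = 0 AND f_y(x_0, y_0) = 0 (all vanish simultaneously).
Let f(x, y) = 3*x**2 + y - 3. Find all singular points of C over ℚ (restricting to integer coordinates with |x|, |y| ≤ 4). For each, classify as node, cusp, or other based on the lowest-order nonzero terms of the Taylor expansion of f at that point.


No singular points in the scanned grid; C is smooth there.

Compute partial derivatives:
  f_x = 6*x.
  f_y = 1.
f_y = 1 is a nonzero constant, so f_y never vanishes: no point (x, y) can satisfy f = f_x = f_y = 0. In particular no (x, y) ∈ {−4, ..., 4}² is singular; the curve is smooth.


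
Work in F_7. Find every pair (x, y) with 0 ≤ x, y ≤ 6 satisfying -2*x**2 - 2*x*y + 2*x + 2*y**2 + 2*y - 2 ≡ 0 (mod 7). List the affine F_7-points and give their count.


Affine F_7-points: {(1, 1), (1, 6), (3, 0), (3, 2), (5, 0), (5, 4), (6, 1), (6, 4)}; count = 8.

For each of the 49 pairs (x, y) ∈ F_7², evaluate f(x, y) mod 7. Record the zeros.
  x = 0: [0↦5, 1↦2, 2↦3, 3↦1, 4↦3, 5↦2, 6↦5]  zeros at y ∈ ∅
  x = 1: [0↦5, 1↦0, 2↦6, 3↦2, 4↦2, 5↦6, 6↦0]  zeros at y ∈ {1, 6}
  x = 2: [0↦1, 1↦1, 2↦5, 3↦6, 4↦4, 5↦6, 6↦5]  zeros at y ∈ ∅
  x = 3: [0↦0, 1↦5, 2↦0, 3↦6, 4↦2, 5↦2, 6↦6]  zeros at y ∈ {0, 2}
  x = 4: [0↦2, 1↦5, 2↦5, 3↦2, 4↦3, 5↦1, 6↦3]  zeros at y ∈ ∅
  x = 5: [0↦0, 1↦1, 2↦6, 3↦1, 4↦0, 5↦3, 6↦3]  zeros at y ∈ {0, 4}
  x = 6: [0↦1, 1↦0, 2↦3, 3↦3, 4↦0, 5↦1, 6↦6]  zeros at y ∈ {1, 4}
Collecting zeros: affine points = {(1, 1), (1, 6), (3, 0), (3, 2), (5, 0), (5, 4), (6, 1), (6, 4)}.
Total count |C(F_7)_aff| = 8.


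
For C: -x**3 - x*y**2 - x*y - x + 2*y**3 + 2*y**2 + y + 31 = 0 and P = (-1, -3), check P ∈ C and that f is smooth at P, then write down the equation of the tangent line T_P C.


Tangent line at P: -10*x + 38*y + 104 = 0.

Step 1: f(-1, -3) = 0, so P lies on C.
Step 2: partial derivatives
  f_x(x, y) = -3*x**2 - y**2 - y - 1, f_y(x, y) = -2*x*y - x + 6*y**2 + 4*y + 1.
  f_x(P) = -10, f_y(P) = 38 (gradient nonzero, so P is smooth).
Step 3: tangent line at P: -10·(x − -1) + 38·(y − -3) = 0.
Expanding: -10*x + 38*y + 104 = 0.


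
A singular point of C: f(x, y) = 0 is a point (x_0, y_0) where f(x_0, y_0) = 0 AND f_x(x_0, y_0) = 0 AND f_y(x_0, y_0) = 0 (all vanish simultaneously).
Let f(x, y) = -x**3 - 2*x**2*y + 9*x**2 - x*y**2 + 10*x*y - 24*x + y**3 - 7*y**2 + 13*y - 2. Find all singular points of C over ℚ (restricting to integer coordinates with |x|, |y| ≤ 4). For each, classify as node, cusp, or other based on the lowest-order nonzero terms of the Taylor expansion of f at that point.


Singular points: {(1, 3)}; classification: cusp.

Compute partial derivatives:
  f_x = -3*x**2 - 4*x*y + 18*x - y**2 + 10*y - 24.
  f_y = -2*x**2 - 2*x*y + 10*x + 3*y**2 - 14*y + 13.
Scan x_0 ∈ {−4, ..., 4}. For each x_0, f_y(x_0, y) is a polynomial in y; find its integer roots y ∈ {−4, ..., 4}, then test f_x and f at those candidates.
  x = -4: f_y(-4, y) = 3*y**2 - 6*y - 59; no integer root y with |y| ≤ 4.
  x = -3: f_y(-3, y) = 3*y**2 - 8*y - 35; no integer root y with |y| ≤ 4.
  x = -2: f_y(-2, y) = 3*y**2 - 10*y - 15; no integer root y with |y| ≤ 4.
  x = -1: f_y(-1, y) = 3*y**2 - 12*y + 1; no integer root y with |y| ≤ 4.
  x = 0: f_y(0, y) = 3*y**2 - 14*y + 13; no integer root y with |y| ≤ 4.
  x = 1: f_y(1, y) = 3*y**2 - 16*y + 21; vanishes at y ∈ {3}. (1, 3): f_x = 0, f = 0 — SINGULAR.
  x = 2: f_y(2, y) = 3*y**2 - 18*y + 25; no integer root y with |y| ≤ 4.
  x = 3: f_y(3, y) = 3*y**2 - 20*y + 25; no integer root y with |y| ≤ 4.
  x = 4: f_y(4, y) = 3*y**2 - 22*y + 21; no integer root y with |y| ≤ 4.
Only singular point on the grid: (1, 3).
Classify: substitute x = 1 + u, y = 3 + v and expand: f = -u**3 - 2*u**2*v - u*v**2 + v**3 + v**2.
No constant or linear terms (consistent with a singular point). Quadratic part: v**2. Cubic part: -u**3 - 2*u**2*v - u*v**2 + v**3.
The quadratic part v**2 is a perfect square, so there is a single (double) tangent line v = 0, i.e. y = 3. Restricting the cubic part to that line (v = 0) leaves -u**3 ≠ 0, so f is not divisible by v and the branch is v² ≈ u**3 to lowest order — this is a cusp.
Classification: cusp.


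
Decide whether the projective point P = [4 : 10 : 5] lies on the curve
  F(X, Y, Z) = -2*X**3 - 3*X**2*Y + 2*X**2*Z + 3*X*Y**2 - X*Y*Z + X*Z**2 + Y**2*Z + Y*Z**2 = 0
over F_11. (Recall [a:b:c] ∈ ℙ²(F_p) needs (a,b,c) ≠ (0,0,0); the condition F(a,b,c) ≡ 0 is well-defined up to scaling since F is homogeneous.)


F(4,10,5) ≡ 5 (mod 11); P is NOT on the curve.

Evaluate F(4, 10, 5) term-by-term (mod 11).
  -2*X**3 ↦ -2·64·1·1 = -128
  -3*X**2*Y ↦ -3·16·10·1 = -480
  2*X**2*Z ↦ 2·16·1·5 = 160
  3*X*Y**2 ↦ 3·4·100·1 = 1200
  -X*Y*Z ↦ -1·4·10·5 = -200
  X*Z**2 ↦ 1·4·1·25 = 100
  Y**2*Z ↦ 1·1·100·5 = 500
  Y*Z**2 ↦ 1·1·10·25 = 250
Sum: F(4, 10, 5) = (-128) + (-480) + (160) + (1200) + (-200) + (100) + (500) + (250) = 1402.
Reducing mod 11: 1402 ≡ 5 (mod 11).
Since F(a, b, c) ≡ 5 ≠ 0 (mod 11), P does NOT lie on the curve.


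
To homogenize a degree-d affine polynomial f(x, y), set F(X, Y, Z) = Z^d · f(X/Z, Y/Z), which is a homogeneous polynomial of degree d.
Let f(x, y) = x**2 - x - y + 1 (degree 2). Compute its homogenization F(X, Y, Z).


F(X, Y, Z) = X**2 - X*Z - Y*Z + Z**2

deg(f) = 2.
Substitute x = X/Z, y = Y/Z into f, then multiply by Z^2.
  monomial 1·x^2·y^0 ↦ 1·X^2·Y^0·Z^0.
  monomial -1·x^1·y^0 ↦ -1·X^1·Y^0·Z^1.
  monomial -1·x^0·y^1 ↦ -1·X^0·Y^1·Z^1.
  monomial 1·x^0·y^0 ↦ 1·X^0·Y^0·Z^2.
Collecting: F(X, Y, Z) = X**2 - X*Z - Y*Z + Z**2.


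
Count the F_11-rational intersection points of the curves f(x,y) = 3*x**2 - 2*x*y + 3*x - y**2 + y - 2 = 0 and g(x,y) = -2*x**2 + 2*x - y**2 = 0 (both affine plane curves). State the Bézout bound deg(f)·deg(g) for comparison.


Common zeros: {(5, 2)}; count = 1; Bézout bound = 4.

deg(f) = 2, deg(g) = 2, so Bézout bound = 4.
Scan x ∈ F_11. For each x, list the y ∈ F_11 with f(x, y) ≡ 0 and those with g(x, y) ≡ 0 (mod 11); the common zeros in that column are the intersection.
  x = 0: f ≡ 0 at y ∈ {5, 7}; g ≡ 0 at y ∈ {0}; common: ∅.
  x = 1: f ≡ 0 at y ∈ ∅; g ≡ 0 at y ∈ {0}; common: ∅.
  x = 2: f ≡ 0 at y ∈ ∅; g ≡ 0 at y ∈ ∅; common: ∅.
  x = 3: f ≡ 0 at y ∈ ∅; g ≡ 0 at y ∈ ∅; common: ∅.
  x = 4: f ≡ 0 at y ∈ ∅; g ≡ 0 at y ∈ {3, 8}; common: ∅.
  x = 5: f ≡ 0 at y ∈ {0, 2}; g ≡ 0 at y ∈ {2, 9}; common: {2}.
  x = 6: f ≡ 0 at y ∈ {5, 6}; g ≡ 0 at y ∈ ∅; common: ∅.
  x = 7: f ≡ 0 at y ∈ ∅; g ≡ 0 at y ∈ {2, 9}; common: ∅.
  x = 8: f ≡ 0 at y ∈ {1, 6}; g ≡ 0 at y ∈ {3, 8}; common: ∅.
  x = 9: f ≡ 0 at y ∈ ∅; g ≡ 0 at y ∈ ∅; common: ∅.
  x = 10: f ≡ 0 at y ∈ {1, 2}; g ≡ 0 at y ∈ ∅; common: ∅.
Collecting: common zeros = {(5, 2)}, so the count is 1.
Comparison with the Bézout bound: 1 ≤ 4 = deg(f)·deg(g), as expected for curves with no common component (the affine F_11-count falls short of the bound because intersections may lie at infinity, over extension fields, or carry multiplicity).


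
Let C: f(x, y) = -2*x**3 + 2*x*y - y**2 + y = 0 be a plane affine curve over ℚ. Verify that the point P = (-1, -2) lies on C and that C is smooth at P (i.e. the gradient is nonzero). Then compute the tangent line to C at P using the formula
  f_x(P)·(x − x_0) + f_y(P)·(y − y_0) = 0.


Tangent line at P: -10*x + 3*y - 4 = 0.

Step 1: f(-1, -2) = 0, so P lies on C.
Step 2: partial derivatives
  f_x(x, y) = -6*x**2 + 2*y, f_y(x, y) = 2*x - 2*y + 1.
  f_x(P) = -10, f_y(P) = 3 (gradient nonzero, so P is smooth).
Step 3: tangent line at P: -10·(x − -1) + 3·(y − -2) = 0.
Expanding: -10*x + 3*y - 4 = 0.


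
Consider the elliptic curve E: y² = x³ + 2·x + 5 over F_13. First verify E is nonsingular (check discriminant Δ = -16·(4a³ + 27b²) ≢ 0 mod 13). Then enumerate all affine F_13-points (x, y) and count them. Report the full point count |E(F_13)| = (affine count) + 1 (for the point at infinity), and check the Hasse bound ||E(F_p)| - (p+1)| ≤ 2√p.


Affine points = {(2, 2), (2, 11), (3, 5), (3, 8), (4, 5), (4, 8), (5, 6), (5, 7), (6, 5), (6, 8), (8, 0)}; affine count = 11; |E(F_13)| = 12.

Discriminant check: Δ ∝ 4a³ + 27b² = 4·2³ + 27·5² = 4·8 + 27·25 ≡ 5 (mod 13). Nonzero ⇒ E is nonsingular.
For each x ∈ F_13, compute rhs = x³ + 2·x + 5 mod 13, then count y ∈ F_13 with y² ≡ rhs.
  x = 0: rhs = 5, matching y values: none (0 points).
  x = 1: rhs = 8, matching y values: none (0 points).
  x = 2: rhs = 4, matching y values: 2, 11 (2 points).
  x = 3: rhs = 12, matching y values: 5, 8 (2 points).
  x = 4: rhs = 12, matching y values: 5, 8 (2 points).
  x = 5: rhs = 10, matching y values: 6, 7 (2 points).
  x = 6: rhs = 12, matching y values: 5, 8 (2 points).
  x = 7: rhs = 11, matching y values: none (0 points).
  x = 8: rhs = 0, matching y values: 0 (1 points).
  x = 9: rhs = 11, matching y values: none (0 points).
  x = 10: rhs = 11, matching y values: none (0 points).
  x = 11: rhs = 6, matching y values: none (0 points).
  x = 12: rhs = 2, matching y values: none (0 points).
Total affine count: 11.
Full point count |E(F_13)| = 11 + 1 = 12.
Hasse bound: |12 − (13+1)| = |-2| = 2 ≤ 2√13 ≈ 7.2111 ✓.


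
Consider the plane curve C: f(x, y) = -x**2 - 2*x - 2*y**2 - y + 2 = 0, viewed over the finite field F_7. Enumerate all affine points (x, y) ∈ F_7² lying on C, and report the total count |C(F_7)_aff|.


Affine F_7-points: {(1, 5), (2, 4), (2, 6), (3, 4), (3, 6), (4, 5), (6, 1), (6, 2)}; count = 8.

For each of the 49 pairs (x, y) ∈ F_7², evaluate f(x, y) mod 7. Record the zeros.
  x = 0: [0↦2, 1↦6, 2↦6, 3↦2, 4↦1, 5↦3, 6↦1]  zeros at y ∈ ∅
  x = 1: [0↦6, 1↦3, 2↦3, 3↦6, 4↦5, 5↦0, 6↦5]  zeros at y ∈ {5}
  x = 2: [0↦1, 1↦5, 2↦5, 3↦1, 4↦0, 5↦2, 6↦0]  zeros at y ∈ {4, 6}
  x = 3: [0↦1, 1↦5, 2↦5, 3↦1, 4↦0, 5↦2, 6↦0]  zeros at y ∈ {4, 6}
  x = 4: [0↦6, 1↦3, 2↦3, 3↦6, 4↦5, 5↦0, 6↦5]  zeros at y ∈ {5}
  x = 5: [0↦2, 1↦6, 2↦6, 3↦2, 4↦1, 5↦3, 6↦1]  zeros at y ∈ ∅
  x = 6: [0↦3, 1↦0, 2↦0, 3↦3, 4↦2, 5↦4, 6↦2]  zeros at y ∈ {1, 2}
Collecting zeros: affine points = {(1, 5), (2, 4), (2, 6), (3, 4), (3, 6), (4, 5), (6, 1), (6, 2)}.
Total count |C(F_7)_aff| = 8.


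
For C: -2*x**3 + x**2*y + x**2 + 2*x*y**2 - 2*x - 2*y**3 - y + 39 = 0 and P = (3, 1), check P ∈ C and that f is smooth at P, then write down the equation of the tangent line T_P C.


Tangent line at P: -42*x + 14*y + 112 = 0.

Step 1: f(3, 1) = 0, so P lies on C.
Step 2: partial derivatives
  f_x(x, y) = -6*x**2 + 2*x*y + 2*x + 2*y**2 - 2, f_y(x, y) = x**2 + 4*x*y - 6*y**2 - 1.
  f_x(P) = -42, f_y(P) = 14 (gradient nonzero, so P is smooth).
Step 3: tangent line at P: -42·(x − 3) + 14·(y − 1) = 0.
Expanding: -42*x + 14*y + 112 = 0.


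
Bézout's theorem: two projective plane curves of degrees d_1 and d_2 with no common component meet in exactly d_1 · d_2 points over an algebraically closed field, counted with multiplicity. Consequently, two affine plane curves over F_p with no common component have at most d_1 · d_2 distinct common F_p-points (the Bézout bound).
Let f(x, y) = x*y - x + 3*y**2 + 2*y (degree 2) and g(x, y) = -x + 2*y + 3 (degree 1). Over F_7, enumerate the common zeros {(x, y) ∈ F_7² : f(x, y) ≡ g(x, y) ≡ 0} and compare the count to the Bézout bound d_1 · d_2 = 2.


Common zeros: ∅; count = 0; Bézout bound = 2.

deg(f) = 2, deg(g) = 1, so Bézout bound = 2.
Scan x ∈ F_7. For each x, list the y ∈ F_7 with f(x, y) ≡ 0 and those with g(x, y) ≡ 0 (mod 7); the common zeros in that column are the intersection.
  x = 0: f ≡ 0 at y ∈ {0, 4}; g ≡ 0 at y ∈ {2}; common: ∅.
  x = 1: f ≡ 0 at y ∈ {3}; g ≡ 0 at y ∈ {6}; common: ∅.
  x = 2: f ≡ 0 at y ∈ ∅; g ≡ 0 at y ∈ {3}; common: ∅.
  x = 3: f ≡ 0 at y ∈ ∅; g ≡ 0 at y ∈ {0}; common: ∅.
  x = 4: f ≡ 0 at y ∈ {6}; g ≡ 0 at y ∈ {4}; common: ∅.
  x = 5: f ≡ 0 at y ∈ {2, 5}; g ≡ 0 at y ∈ {1}; common: ∅.
  x = 6: f ≡ 0 at y ∈ ∅; g ≡ 0 at y ∈ {5}; common: ∅.
Collecting: common zeros = ∅, so the count is 0.
Comparison with the Bézout bound: 0 ≤ 2 = deg(f)·deg(g), as expected for curves with no common component (the affine F_7-count falls short of the bound because intersections may lie at infinity, over extension fields, or carry multiplicity).


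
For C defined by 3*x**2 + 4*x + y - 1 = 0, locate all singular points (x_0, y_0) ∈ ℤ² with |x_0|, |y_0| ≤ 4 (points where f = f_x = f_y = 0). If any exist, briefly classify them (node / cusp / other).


No singular points in the scanned grid; C is smooth there.

Compute partial derivatives:
  f_x = 6*x + 4.
  f_y = 1.
f_y = 1 is a nonzero constant, so f_y never vanishes: no point (x, y) can satisfy f = f_x = f_y = 0. In particular no (x, y) ∈ {−4, ..., 4}² is singular; the curve is smooth.


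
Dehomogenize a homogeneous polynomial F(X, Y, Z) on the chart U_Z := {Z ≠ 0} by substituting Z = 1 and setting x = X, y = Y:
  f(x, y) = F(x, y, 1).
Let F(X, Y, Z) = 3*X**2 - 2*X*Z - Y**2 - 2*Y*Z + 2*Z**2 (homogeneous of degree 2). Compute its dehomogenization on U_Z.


f(x, y) = 3*x**2 - 2*x - y**2 - 2*y + 2

On U_Z we set Z = 1. Each monomial c·X^i·Y^j·Z^k in F becomes c·x^i·y^j·1^k = c·x^i·y^j.
Substituting Z = 1: F(X, Y, 1) = 3*x**2 - 2*x - y**2 - 2*y + 2.
Note: deg(f) ≤ deg(F) = 2; strict inequality happens when F is divisible by Z (lost terms).


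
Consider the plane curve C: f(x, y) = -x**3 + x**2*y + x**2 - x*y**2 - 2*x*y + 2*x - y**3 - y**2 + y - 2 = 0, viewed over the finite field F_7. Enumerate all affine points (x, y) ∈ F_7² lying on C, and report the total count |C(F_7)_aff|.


Affine F_7-points: {(0, 3), (0, 5), (1, 0), (1, 5), (3, 0), (3, 4), (3, 6), (4, 0), (5, 5)}; count = 9.

For each of the 49 pairs (x, y) ∈ F_7², evaluate f(x, y) mod 7. Record the zeros.
  x = 0: [0↦5, 1↦4, 2↦2, 3↦0, 4↦6, 5↦0, 6↦4]  zeros at y ∈ {3, 5}
  x = 1: [0↦0, 1↦4, 2↦5, 3↦4, 4↦2, 5↦0, 6↦6]  zeros at y ∈ {0, 5}
  x = 2: [0↦5, 1↦2, 2↦1, 3↦3, 4↦2, 5↦6, 6↦2]  zeros at y ∈ ∅
  x = 3: [0↦0, 1↦6, 2↦5, 3↦5, 4↦0, 5↦5, 6↦0]  zeros at y ∈ {0, 4, 6}
  x = 4: [0↦0, 1↦3, 2↦4, 3↦4, 4↦4, 5↦5, 6↦1]  zeros at y ∈ {0}
  x = 5: [0↦6, 1↦1, 2↦6, 3↦1, 4↦1, 5↦0, 6↦6]  zeros at y ∈ {5}
  x = 6: [0↦5, 1↦1, 2↦5, 3↦4, 4↦6, 5↦5, 6↦2]  zeros at y ∈ ∅
Collecting zeros: affine points = {(0, 3), (0, 5), (1, 0), (1, 5), (3, 0), (3, 4), (3, 6), (4, 0), (5, 5)}.
Total count |C(F_7)_aff| = 9.


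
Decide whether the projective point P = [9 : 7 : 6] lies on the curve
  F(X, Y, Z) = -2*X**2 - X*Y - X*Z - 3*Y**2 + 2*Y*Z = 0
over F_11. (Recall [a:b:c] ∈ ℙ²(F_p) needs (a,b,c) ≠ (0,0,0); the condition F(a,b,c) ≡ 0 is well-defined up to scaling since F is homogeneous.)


F(9,7,6) ≡ 10 (mod 11); P is NOT on the curve.

Evaluate F(9, 7, 6) term-by-term (mod 11).
  -2*X**2 ↦ -2·81·1·1 = -162
  -X*Y ↦ -1·9·7·1 = -63
  -X*Z ↦ -1·9·1·6 = -54
  -3*Y**2 ↦ -3·1·49·1 = -147
  2*Y*Z ↦ 2·1·7·6 = 84
Sum: F(9, 7, 6) = (-162) + (-63) + (-54) + (-147) + (84) = -342.
Reducing mod 11: -342 ≡ 10 (mod 11).
Since F(a, b, c) ≡ 10 ≠ 0 (mod 11), P does NOT lie on the curve.


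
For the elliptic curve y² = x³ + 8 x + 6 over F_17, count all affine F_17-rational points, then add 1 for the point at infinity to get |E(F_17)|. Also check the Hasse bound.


Affine points = {(1, 7), (1, 10), (2, 8), (2, 9), (4, 0), (5, 1), (5, 16), (6, 7), (6, 10), (8, 2), (8, 15), (9, 5), (9, 12), (10, 7), (10, 10), (15, 4), (15, 13)}; affine count = 17; |E(F_17)| = 18.

Discriminant check: Δ ∝ 4a³ + 27b² = 4·8³ + 27·6² = 4·512 + 27·36 ≡ 11 (mod 17). Nonzero ⇒ E is nonsingular.
For each x ∈ F_17, compute rhs = x³ + 8·x + 6 mod 17, then count y ∈ F_17 with y² ≡ rhs.
  x = 0: rhs = 6, matching y values: none (0 points).
  x = 1: rhs = 15, matching y values: 7, 10 (2 points).
  x = 2: rhs = 13, matching y values: 8, 9 (2 points).
  x = 3: rhs = 6, matching y values: none (0 points).
  x = 4: rhs = 0, matching y values: 0 (1 points).
  x = 5: rhs = 1, matching y values: 1, 16 (2 points).
  x = 6: rhs = 15, matching y values: 7, 10 (2 points).
  x = 7: rhs = 14, matching y values: none (0 points).
  x = 8: rhs = 4, matching y values: 2, 15 (2 points).
  x = 9: rhs = 8, matching y values: 5, 12 (2 points).
  x = 10: rhs = 15, matching y values: 7, 10 (2 points).
  x = 11: rhs = 14, matching y values: none (0 points).
  x = 12: rhs = 11, matching y values: none (0 points).
  x = 13: rhs = 12, matching y values: none (0 points).
  x = 14: rhs = 6, matching y values: none (0 points).
  x = 15: rhs = 16, matching y values: 4, 13 (2 points).
  x = 16: rhs = 14, matching y values: none (0 points).
Total affine count: 17.
Full point count |E(F_17)| = 17 + 1 = 18.
Hasse bound: |18 − (17+1)| = |0| = 0 ≤ 2√17 ≈ 8.2462 ✓.


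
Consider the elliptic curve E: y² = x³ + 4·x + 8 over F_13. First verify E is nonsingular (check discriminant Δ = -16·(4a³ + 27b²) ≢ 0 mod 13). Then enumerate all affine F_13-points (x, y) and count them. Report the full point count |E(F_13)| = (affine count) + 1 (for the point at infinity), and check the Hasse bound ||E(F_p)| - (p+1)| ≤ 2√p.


Affine points = {(1, 0), (4, 6), (4, 7), (5, 6), (5, 7), (6, 1), (6, 12), (12, 4), (12, 9)}; affine count = 9; |E(F_13)| = 10.

Discriminant check: Δ ∝ 4a³ + 27b² = 4·4³ + 27·8² = 4·64 + 27·64 ≡ 8 (mod 13). Nonzero ⇒ E is nonsingular.
For each x ∈ F_13, compute rhs = x³ + 4·x + 8 mod 13, then count y ∈ F_13 with y² ≡ rhs.
  x = 0: rhs = 8, matching y values: none (0 points).
  x = 1: rhs = 0, matching y values: 0 (1 points).
  x = 2: rhs = 11, matching y values: none (0 points).
  x = 3: rhs = 8, matching y values: none (0 points).
  x = 4: rhs = 10, matching y values: 6, 7 (2 points).
  x = 5: rhs = 10, matching y values: 6, 7 (2 points).
  x = 6: rhs = 1, matching y values: 1, 12 (2 points).
  x = 7: rhs = 2, matching y values: none (0 points).
  x = 8: rhs = 6, matching y values: none (0 points).
  x = 9: rhs = 6, matching y values: none (0 points).
  x = 10: rhs = 8, matching y values: none (0 points).
  x = 11: rhs = 5, matching y values: none (0 points).
  x = 12: rhs = 3, matching y values: 4, 9 (2 points).
Total affine count: 9.
Full point count |E(F_13)| = 9 + 1 = 10.
Hasse bound: |10 − (13+1)| = |-4| = 4 ≤ 2√13 ≈ 7.2111 ✓.


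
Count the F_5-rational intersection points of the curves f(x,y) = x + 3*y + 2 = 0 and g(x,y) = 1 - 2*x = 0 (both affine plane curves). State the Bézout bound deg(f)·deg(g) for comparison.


Common zeros: {(3, 0)}; count = 1; Bézout bound = 1.

deg(f) = 1, deg(g) = 1, so Bézout bound = 1.
Scan x ∈ F_5. For each x, list the y ∈ F_5 with f(x, y) ≡ 0 and those with g(x, y) ≡ 0 (mod 5); the common zeros in that column are the intersection.
  x = 0: f ≡ 0 at y ∈ {1}; g ≡ 0 at y ∈ ∅; common: ∅.
  x = 1: f ≡ 0 at y ∈ {4}; g ≡ 0 at y ∈ ∅; common: ∅.
  x = 2: f ≡ 0 at y ∈ {2}; g ≡ 0 at y ∈ ∅; common: ∅.
  x = 3: f ≡ 0 at y ∈ {0}; g ≡ 0 at y ∈ {0, 1, 2, 3, 4}; common: {0}.
  x = 4: f ≡ 0 at y ∈ {3}; g ≡ 0 at y ∈ ∅; common: ∅.
Collecting: common zeros = {(3, 0)}, so the count is 1.
Comparison with the Bézout bound: 1 ≤ 1 = deg(f)·deg(g), as expected for curves with no common component (the bound is attained).


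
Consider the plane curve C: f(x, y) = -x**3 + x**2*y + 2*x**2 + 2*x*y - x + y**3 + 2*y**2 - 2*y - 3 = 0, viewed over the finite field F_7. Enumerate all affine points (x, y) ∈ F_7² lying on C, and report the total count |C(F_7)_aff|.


Affine F_7-points: {(0, 6), (3, 4), (4, 1), (4, 2), (6, 5)}; count = 5.

For each of the 49 pairs (x, y) ∈ F_7², evaluate f(x, y) mod 7. Record the zeros.
  x = 0: [0↦4, 1↦5, 2↦2, 3↦1, 4↦1, 5↦1, 6↦0]  zeros at y ∈ {6}
  x = 1: [0↦4, 1↦1, 2↦1, 3↦3, 4↦6, 5↦2, 6↦4]  zeros at y ∈ ∅
  x = 2: [0↦2, 1↦4, 2↦2, 3↦2, 4↦3, 5↦4, 6↦4]  zeros at y ∈ ∅
  x = 3: [0↦6, 1↦1, 2↦6, 3↦6, 4↦0, 5↦1, 6↦1]  zeros at y ∈ {4}
  x = 4: [0↦3, 1↦0, 2↦0, 3↦2, 4↦5, 5↦1, 6↦3]  zeros at y ∈ {1, 2}
  x = 5: [0↦1, 1↦2, 2↦6, 3↦5, 4↦5, 5↦5, 6↦4]  zeros at y ∈ ∅
  x = 6: [0↦1, 1↦1, 2↦4, 3↦2, 4↦1, 5↦0, 6↦5]  zeros at y ∈ {5}
Collecting zeros: affine points = {(0, 6), (3, 4), (4, 1), (4, 2), (6, 5)}.
Total count |C(F_7)_aff| = 5.


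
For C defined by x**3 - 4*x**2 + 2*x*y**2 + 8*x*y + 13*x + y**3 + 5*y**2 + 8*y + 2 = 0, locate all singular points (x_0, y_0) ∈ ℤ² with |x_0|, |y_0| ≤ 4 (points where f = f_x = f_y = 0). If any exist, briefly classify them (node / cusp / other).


Singular points: {(1, -2)}; classification: node.

Compute partial derivatives:
  f_x = 3*x**2 - 8*x + 2*y**2 + 8*y + 13.
  f_y = 4*x*y + 8*x + 3*y**2 + 10*y + 8.
Scan x_0 ∈ {−4, ..., 4}. For each x_0, f_y(x_0, y) is a polynomial in y; find its integer roots y ∈ {−4, ..., 4}, then test f_x and f at those candidates.
  x = -4: f_y(-4, y) = 3*y**2 - 6*y - 24; vanishes at y ∈ {-2, 4}. (-4, -2): f_x = 85 ≠ 0; (-4, 4): f_x = 157 ≠ 0.
  x = -3: f_y(-3, y) = 3*y**2 - 2*y - 16; vanishes at y ∈ {-2}. (-3, -2): f_x = 56 ≠ 0.
  x = -2: f_y(-2, y) = 3*y**2 + 2*y - 8; vanishes at y ∈ {-2}. (-2, -2): f_x = 33 ≠ 0.
  x = -1: f_y(-1, y) = 3*y**2 + 6*y; vanishes at y ∈ {-2, 0}. (-1, -2): f_x = 16 ≠ 0; (-1, 0): f_x = 24 ≠ 0.
  x = 0: f_y(0, y) = 3*y**2 + 10*y + 8; vanishes at y ∈ {-2}. (0, -2): f_x = 5 ≠ 0.
  x = 1: f_y(1, y) = 3*y**2 + 14*y + 16; vanishes at y ∈ {-2}. (1, -2): f_x = 0, f = 0 — SINGULAR.
  x = 2: f_y(2, y) = 3*y**2 + 18*y + 24; vanishes at y ∈ {-4, -2}. (2, -4): f_x = 9 ≠ 0; (2, -2): f_x = 1 ≠ 0.
  x = 3: f_y(3, y) = 3*y**2 + 22*y + 32; vanishes at y ∈ {-2}. (3, -2): f_x = 8 ≠ 0.
  x = 4: f_y(4, y) = 3*y**2 + 26*y + 40; vanishes at y ∈ {-2}. (4, -2): f_x = 21 ≠ 0.
Only singular point on the grid: (1, -2).
Classify: substitute x = 1 + u, y = -2 + v and expand: f = u**3 - u**2 + 2*u*v**2 + v**3 + v**2.
No constant or linear terms (consistent with a singular point). Quadratic part: -u**2 + v**2. Cubic part: u**3 + 2*u*v**2 + v**3.
The quadratic part v**2 - u**2 = (v − u)(v + u) splits into two distinct linear factors, so there are two distinct tangent lines y − -2 = ±(x − 1) — this is a node (ordinary double point).
Classification: node.


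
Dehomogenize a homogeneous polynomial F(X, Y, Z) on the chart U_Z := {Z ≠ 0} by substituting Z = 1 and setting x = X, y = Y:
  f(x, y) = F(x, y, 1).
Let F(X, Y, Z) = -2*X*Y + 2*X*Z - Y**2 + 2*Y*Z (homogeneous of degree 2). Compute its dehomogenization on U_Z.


f(x, y) = -2*x*y + 2*x - y**2 + 2*y

On U_Z we set Z = 1. Each monomial c·X^i·Y^j·Z^k in F becomes c·x^i·y^j·1^k = c·x^i·y^j.
Substituting Z = 1: F(X, Y, 1) = -2*x*y + 2*x - y**2 + 2*y.
Note: deg(f) ≤ deg(F) = 2; strict inequality happens when F is divisible by Z (lost terms).


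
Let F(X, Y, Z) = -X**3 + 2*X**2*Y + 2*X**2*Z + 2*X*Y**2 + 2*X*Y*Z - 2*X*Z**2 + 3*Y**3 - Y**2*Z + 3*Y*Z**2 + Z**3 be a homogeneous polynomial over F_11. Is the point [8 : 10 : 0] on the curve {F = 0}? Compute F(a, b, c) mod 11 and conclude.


F(8,10,0) ≡ 0 (mod 11); P is on the curve.

Evaluate F(8, 10, 0) term-by-term (mod 11).
  -X**3 ↦ -1·512·1·1 = -512
  2*X**2*Y ↦ 2·64·10·1 = 1280
  2*X**2*Z ↦ 2·64·1·0 = 0
  2*X*Y**2 ↦ 2·8·100·1 = 1600
  2*X*Y*Z ↦ 2·8·10·0 = 0
  -2*X*Z**2 ↦ -2·8·1·0 = 0
  3*Y**3 ↦ 3·1·1000·1 = 3000
  -Y**2*Z ↦ -1·1·100·0 = 0
  3*Y*Z**2 ↦ 3·1·10·0 = 0
  Z**3 ↦ 1·1·1·0 = 0
Sum: F(8, 10, 0) = (-512) + (1280) + (0) + (1600) + (0) + (0) + (3000) + (0) + (0) + (0) = 5368.
Reducing mod 11: 5368 ≡ 0 (mod 11).
Since F(a, b, c) ≡ 0 (mod 11), P lies on the curve.


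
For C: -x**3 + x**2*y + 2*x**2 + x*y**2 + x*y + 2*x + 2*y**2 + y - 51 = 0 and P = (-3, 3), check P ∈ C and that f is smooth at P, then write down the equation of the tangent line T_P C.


Tangent line at P: -43*x + y - 132 = 0.

Step 1: f(-3, 3) = 0, so P lies on C.
Step 2: partial derivatives
  f_x(x, y) = -3*x**2 + 2*x*y + 4*x + y**2 + y + 2, f_y(x, y) = x**2 + 2*x*y + x + 4*y + 1.
  f_x(P) = -43, f_y(P) = 1 (gradient nonzero, so P is smooth).
Step 3: tangent line at P: -43·(x − -3) + 1·(y − 3) = 0.
Expanding: -43*x + y - 132 = 0.


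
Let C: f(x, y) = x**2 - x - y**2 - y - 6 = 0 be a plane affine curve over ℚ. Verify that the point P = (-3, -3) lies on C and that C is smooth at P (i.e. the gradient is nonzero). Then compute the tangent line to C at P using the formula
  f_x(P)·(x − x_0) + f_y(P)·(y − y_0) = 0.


Tangent line at P: -7*x + 5*y - 6 = 0.

Step 1: f(-3, -3) = 0, so P lies on C.
Step 2: partial derivatives
  f_x(x, y) = 2*x - 1, f_y(x, y) = -2*y - 1.
  f_x(P) = -7, f_y(P) = 5 (gradient nonzero, so P is smooth).
Step 3: tangent line at P: -7·(x − -3) + 5·(y − -3) = 0.
Expanding: -7*x + 5*y - 6 = 0.


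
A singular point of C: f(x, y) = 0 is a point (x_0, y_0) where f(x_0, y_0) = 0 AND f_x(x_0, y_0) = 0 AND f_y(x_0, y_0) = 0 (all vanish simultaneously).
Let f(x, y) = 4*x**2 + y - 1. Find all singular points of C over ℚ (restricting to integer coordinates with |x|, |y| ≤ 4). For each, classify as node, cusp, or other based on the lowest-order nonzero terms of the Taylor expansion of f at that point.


No singular points in the scanned grid; C is smooth there.

Compute partial derivatives:
  f_x = 8*x.
  f_y = 1.
f_y = 1 is a nonzero constant, so f_y never vanishes: no point (x, y) can satisfy f = f_x = f_y = 0. In particular no (x, y) ∈ {−4, ..., 4}² is singular; the curve is smooth.


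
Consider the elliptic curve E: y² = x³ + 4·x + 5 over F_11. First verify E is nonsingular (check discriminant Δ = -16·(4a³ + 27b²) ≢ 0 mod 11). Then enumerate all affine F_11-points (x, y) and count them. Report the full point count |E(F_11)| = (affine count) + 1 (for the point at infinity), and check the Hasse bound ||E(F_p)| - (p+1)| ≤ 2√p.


Affine points = {(0, 4), (0, 7), (3, 0), (6, 5), (6, 6), (9, 0), (10, 0)}; affine count = 7; |E(F_11)| = 8.

Discriminant check: Δ ∝ 4a³ + 27b² = 4·4³ + 27·5² = 4·64 + 27·25 ≡ 7 (mod 11). Nonzero ⇒ E is nonsingular.
For each x ∈ F_11, compute rhs = x³ + 4·x + 5 mod 11, then count y ∈ F_11 with y² ≡ rhs.
  x = 0: rhs = 5, matching y values: 4, 7 (2 points).
  x = 1: rhs = 10, matching y values: none (0 points).
  x = 2: rhs = 10, matching y values: none (0 points).
  x = 3: rhs = 0, matching y values: 0 (1 points).
  x = 4: rhs = 8, matching y values: none (0 points).
  x = 5: rhs = 7, matching y values: none (0 points).
  x = 6: rhs = 3, matching y values: 5, 6 (2 points).
  x = 7: rhs = 2, matching y values: none (0 points).
  x = 8: rhs = 10, matching y values: none (0 points).
  x = 9: rhs = 0, matching y values: 0 (1 points).
  x = 10: rhs = 0, matching y values: 0 (1 points).
Total affine count: 7.
Full point count |E(F_11)| = 7 + 1 = 8.
Hasse bound: |8 − (11+1)| = |-4| = 4 ≤ 2√11 ≈ 6.6332 ✓.
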